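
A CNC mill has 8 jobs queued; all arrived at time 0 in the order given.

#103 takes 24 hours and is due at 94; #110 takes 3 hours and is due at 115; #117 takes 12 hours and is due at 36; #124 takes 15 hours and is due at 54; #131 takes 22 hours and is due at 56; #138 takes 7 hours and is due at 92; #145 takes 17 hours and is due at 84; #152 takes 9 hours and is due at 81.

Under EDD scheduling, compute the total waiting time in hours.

EDD (increasing due date): #117 #124 #131 #152 #145 #138 #103 #110.
#117: waits 0, runs 0→12
#124: waits 12, runs 12→27
#131: waits 27, runs 27→49
#152: waits 49, runs 49→58
#145: waits 58, runs 58→75
#138: waits 75, runs 75→82
#103: waits 82, runs 82→106
#110: waits 106, runs 106→109
Sum = 0+12+27+49+58+75+82+106 = 409.

409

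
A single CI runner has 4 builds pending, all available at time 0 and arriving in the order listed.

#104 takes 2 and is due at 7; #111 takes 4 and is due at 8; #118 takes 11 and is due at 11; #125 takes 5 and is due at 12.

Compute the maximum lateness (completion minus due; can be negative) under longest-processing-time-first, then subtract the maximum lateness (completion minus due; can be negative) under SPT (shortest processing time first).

4

LPT (decreasing processing time): #118 #125 #111 #104.
#118: 0→11, due 11, lateness 0
#125: 11→16, due 12, lateness 4
#111: 16→20, due 8, lateness 12
#104: 20→22, due 7, lateness 15
Maximum = 15.
SPT (increasing processing time): #104 #111 #125 #118.
#104: 0→2, due 7, lateness -5
#111: 2→6, due 8, lateness -2
#125: 6→11, due 12, lateness -1
#118: 11→22, due 11, lateness 11
Maximum = 11.
Difference = 15 − 11 = 4.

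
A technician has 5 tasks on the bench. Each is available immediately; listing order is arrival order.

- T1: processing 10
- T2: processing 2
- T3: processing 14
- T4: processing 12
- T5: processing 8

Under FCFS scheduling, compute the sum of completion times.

132

FIFO (arrival order): T1 T2 T3 T4 T5.
T1: 0→10
T2: 10→12
T3: 12→26
T4: 26→38
T5: 38→46
Sum = 10+12+26+38+46 = 132.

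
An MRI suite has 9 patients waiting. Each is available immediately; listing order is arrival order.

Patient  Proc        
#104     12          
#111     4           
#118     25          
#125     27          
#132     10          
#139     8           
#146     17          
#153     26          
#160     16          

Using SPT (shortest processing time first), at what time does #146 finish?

67

SPT (increasing processing time): #111 #139 #132 #104 #160 #146 #118 #153 #125.
#111: 0→4
#139: 4→12
#132: 12→22
#104: 22→34
#160: 34→50
#146: 50→67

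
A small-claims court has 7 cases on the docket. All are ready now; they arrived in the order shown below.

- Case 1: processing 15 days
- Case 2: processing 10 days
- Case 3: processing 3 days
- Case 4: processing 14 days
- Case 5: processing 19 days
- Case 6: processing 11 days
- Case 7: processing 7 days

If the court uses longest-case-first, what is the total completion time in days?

384

LPT (decreasing processing time): Case 5 Case 1 Case 4 Case 6 Case 2 Case 7 Case 3.
Case 5: 0→19
Case 1: 19→34
Case 4: 34→48
Case 6: 48→59
Case 2: 59→69
Case 7: 69→76
Case 3: 76→79
Sum = 19+34+48+59+69+76+79 = 384.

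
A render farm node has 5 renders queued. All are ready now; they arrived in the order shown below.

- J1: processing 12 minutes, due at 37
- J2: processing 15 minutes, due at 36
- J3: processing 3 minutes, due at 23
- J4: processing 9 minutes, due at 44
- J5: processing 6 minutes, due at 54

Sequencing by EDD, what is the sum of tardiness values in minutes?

0

EDD (increasing due date): J3 J2 J1 J4 J5.
J3: 0→3, due 23, tardiness 0
J2: 3→18, due 36, tardiness 0
J1: 18→30, due 37, tardiness 0
J4: 30→39, due 44, tardiness 0
J5: 39→45, due 54, tardiness 0
Sum = 0+0+0+0+0 = 0.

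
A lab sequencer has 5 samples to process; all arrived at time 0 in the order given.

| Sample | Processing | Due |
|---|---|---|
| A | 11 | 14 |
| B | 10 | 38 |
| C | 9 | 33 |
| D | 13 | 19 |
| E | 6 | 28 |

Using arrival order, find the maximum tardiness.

24

FIFO (arrival order): A B C D E.
A: 0→11, due 14, tardiness 0
B: 11→21, due 38, tardiness 0
C: 21→30, due 33, tardiness 0
D: 30→43, due 19, tardiness 24
E: 43→49, due 28, tardiness 21
Maximum = 24.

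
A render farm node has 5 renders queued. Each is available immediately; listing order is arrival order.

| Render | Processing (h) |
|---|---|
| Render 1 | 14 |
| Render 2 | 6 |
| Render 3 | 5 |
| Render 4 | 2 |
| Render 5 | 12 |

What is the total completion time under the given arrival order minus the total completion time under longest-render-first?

-23

FIFO (arrival order): Render 1 Render 2 Render 3 Render 4 Render 5.
Render 1: 0→14
Render 2: 14→20
Render 3: 20→25
Render 4: 25→27
Render 5: 27→39
Sum = 14+20+25+27+39 = 125.
LPT (decreasing processing time): Render 1 Render 5 Render 2 Render 3 Render 4.
Render 1: 0→14
Render 5: 14→26
Render 2: 26→32
Render 3: 32→37
Render 4: 37→39
Sum = 14+26+32+37+39 = 148.
Difference = 125 − 148 = -23.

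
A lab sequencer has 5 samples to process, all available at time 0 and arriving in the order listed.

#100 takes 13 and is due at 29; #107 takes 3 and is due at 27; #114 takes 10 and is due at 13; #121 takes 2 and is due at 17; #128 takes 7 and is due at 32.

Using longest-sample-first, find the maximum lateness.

LPT (decreasing processing time): #100 #114 #128 #107 #121.
#100: 0→13, due 29, lateness -16
#114: 13→23, due 13, lateness 10
#128: 23→30, due 32, lateness -2
#107: 30→33, due 27, lateness 6
#121: 33→35, due 17, lateness 18
Maximum = 18.

18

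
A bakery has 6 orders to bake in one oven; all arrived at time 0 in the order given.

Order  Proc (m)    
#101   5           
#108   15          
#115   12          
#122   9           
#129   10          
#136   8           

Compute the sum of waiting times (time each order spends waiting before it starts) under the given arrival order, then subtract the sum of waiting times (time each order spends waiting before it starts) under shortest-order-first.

FIFO (arrival order): #101 #108 #115 #122 #129 #136.
#101: waits 0, runs 0→5
#108: waits 5, runs 5→20
#115: waits 20, runs 20→32
#122: waits 32, runs 32→41
#129: waits 41, runs 41→51
#136: waits 51, runs 51→59
Sum = 0+5+20+32+41+51 = 149.
SPT (increasing processing time): #101 #136 #122 #129 #115 #108.
#101: waits 0, runs 0→5
#136: waits 5, runs 5→13
#122: waits 13, runs 13→22
#129: waits 22, runs 22→32
#115: waits 32, runs 32→44
#108: waits 44, runs 44→59
Sum = 0+5+13+22+32+44 = 116.
Difference = 149 − 116 = 33.

33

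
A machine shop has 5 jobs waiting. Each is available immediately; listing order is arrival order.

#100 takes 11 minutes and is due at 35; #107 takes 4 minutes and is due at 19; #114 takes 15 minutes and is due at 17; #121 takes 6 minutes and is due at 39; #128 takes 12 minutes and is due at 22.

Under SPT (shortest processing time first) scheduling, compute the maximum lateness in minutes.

31

SPT (increasing processing time): #107 #121 #100 #128 #114.
#107: 0→4, due 19, lateness -15
#121: 4→10, due 39, lateness -29
#100: 10→21, due 35, lateness -14
#128: 21→33, due 22, lateness 11
#114: 33→48, due 17, lateness 31
Maximum = 31.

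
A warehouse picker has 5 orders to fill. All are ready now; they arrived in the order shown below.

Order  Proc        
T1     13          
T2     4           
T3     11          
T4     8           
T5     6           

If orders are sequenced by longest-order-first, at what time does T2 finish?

LPT (decreasing processing time): T1 T3 T4 T5 T2.
T1: 0→13
T3: 13→24
T4: 24→32
T5: 32→38
T2: 38→42

42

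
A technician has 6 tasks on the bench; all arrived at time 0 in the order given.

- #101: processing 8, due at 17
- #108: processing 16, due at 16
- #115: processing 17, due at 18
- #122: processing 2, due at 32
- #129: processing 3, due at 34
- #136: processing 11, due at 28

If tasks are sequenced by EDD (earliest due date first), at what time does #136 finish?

52

EDD (increasing due date): #108 #101 #115 #136 #122 #129.
#108: 0→16
#101: 16→24
#115: 24→41
#136: 41→52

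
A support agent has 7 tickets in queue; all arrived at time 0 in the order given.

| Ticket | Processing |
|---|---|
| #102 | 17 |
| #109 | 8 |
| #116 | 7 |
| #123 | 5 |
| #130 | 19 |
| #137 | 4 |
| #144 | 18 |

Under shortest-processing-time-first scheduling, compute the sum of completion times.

231

SPT (increasing processing time): #137 #123 #116 #109 #102 #144 #130.
#137: 0→4
#123: 4→9
#116: 9→16
#109: 16→24
#102: 24→41
#144: 41→59
#130: 59→78
Sum = 4+9+16+24+41+59+78 = 231.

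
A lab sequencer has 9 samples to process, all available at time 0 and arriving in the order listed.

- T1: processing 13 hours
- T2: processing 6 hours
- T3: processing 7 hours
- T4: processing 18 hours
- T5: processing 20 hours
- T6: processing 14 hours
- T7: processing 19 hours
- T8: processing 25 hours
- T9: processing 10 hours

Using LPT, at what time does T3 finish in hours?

126

LPT (decreasing processing time): T8 T5 T7 T4 T6 T1 T9 T3 T2.
T8: 0→25
T5: 25→45
T7: 45→64
T4: 64→82
T6: 82→96
T1: 96→109
T9: 109→119
T3: 119→126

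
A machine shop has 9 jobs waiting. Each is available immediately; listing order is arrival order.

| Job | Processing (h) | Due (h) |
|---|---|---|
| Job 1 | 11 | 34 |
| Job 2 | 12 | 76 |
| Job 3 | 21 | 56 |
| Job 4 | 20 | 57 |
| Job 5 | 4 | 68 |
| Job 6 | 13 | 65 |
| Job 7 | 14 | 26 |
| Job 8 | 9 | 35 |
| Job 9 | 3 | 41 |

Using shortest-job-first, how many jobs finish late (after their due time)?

SPT (increasing processing time): Job 9 Job 5 Job 8 Job 1 Job 2 Job 6 Job 7 Job 4 Job 3.
Job 9: 0→3, due 41, tardiness 0
Job 5: 3→7, due 68, tardiness 0
Job 8: 7→16, due 35, tardiness 0
Job 1: 16→27, due 34, tardiness 0
Job 2: 27→39, due 76, tardiness 0
Job 6: 39→52, due 65, tardiness 0
Job 7: 52→66, due 26, tardiness 40
Job 4: 66→86, due 57, tardiness 29
Job 3: 86→107, due 56, tardiness 51
Late jobs: 3.

3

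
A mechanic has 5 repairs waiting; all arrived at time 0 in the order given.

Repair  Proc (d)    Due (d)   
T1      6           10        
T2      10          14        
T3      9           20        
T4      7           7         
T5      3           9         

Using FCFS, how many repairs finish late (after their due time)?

4

FIFO (arrival order): T1 T2 T3 T4 T5.
T1: 0→6, due 10, tardiness 0
T2: 6→16, due 14, tardiness 2
T3: 16→25, due 20, tardiness 5
T4: 25→32, due 7, tardiness 25
T5: 32→35, due 9, tardiness 26
Late repairs: 4.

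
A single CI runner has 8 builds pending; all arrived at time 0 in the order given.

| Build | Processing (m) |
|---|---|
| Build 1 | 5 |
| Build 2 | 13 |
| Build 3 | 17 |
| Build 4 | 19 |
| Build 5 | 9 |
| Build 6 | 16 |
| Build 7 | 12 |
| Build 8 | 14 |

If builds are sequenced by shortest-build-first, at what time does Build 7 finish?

SPT (increasing processing time): Build 1 Build 5 Build 7 Build 2 Build 8 Build 6 Build 3 Build 4.
Build 1: 0→5
Build 5: 5→14
Build 7: 14→26

26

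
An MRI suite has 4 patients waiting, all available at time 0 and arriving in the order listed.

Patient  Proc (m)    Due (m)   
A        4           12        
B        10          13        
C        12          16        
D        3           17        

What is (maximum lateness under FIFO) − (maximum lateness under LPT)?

-2

FIFO (arrival order): A B C D.
A: 0→4, due 12, lateness -8
B: 4→14, due 13, lateness 1
C: 14→26, due 16, lateness 10
D: 26→29, due 17, lateness 12
Maximum = 12.
LPT (decreasing processing time): C B A D.
C: 0→12, due 16, lateness -4
B: 12→22, due 13, lateness 9
A: 22→26, due 12, lateness 14
D: 26→29, due 17, lateness 12
Maximum = 14.
Difference = 12 − 14 = -2.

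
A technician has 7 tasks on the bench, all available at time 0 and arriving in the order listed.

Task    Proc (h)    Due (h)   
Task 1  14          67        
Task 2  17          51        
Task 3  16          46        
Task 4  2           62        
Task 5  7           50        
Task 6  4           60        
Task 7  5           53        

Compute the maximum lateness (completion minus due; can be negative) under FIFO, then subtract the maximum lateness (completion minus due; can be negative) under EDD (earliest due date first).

14

FIFO (arrival order): Task 1 Task 2 Task 3 Task 4 Task 5 Task 6 Task 7.
Task 1: 0→14, due 67, lateness -53
Task 2: 14→31, due 51, lateness -20
Task 3: 31→47, due 46, lateness 1
Task 4: 47→49, due 62, lateness -13
Task 5: 49→56, due 50, lateness 6
Task 6: 56→60, due 60, lateness 0
Task 7: 60→65, due 53, lateness 12
Maximum = 12.
EDD (increasing due date): Task 3 Task 5 Task 2 Task 7 Task 6 Task 4 Task 1.
Task 3: 0→16, due 46, lateness -30
Task 5: 16→23, due 50, lateness -27
Task 2: 23→40, due 51, lateness -11
Task 7: 40→45, due 53, lateness -8
Task 6: 45→49, due 60, lateness -11
Task 4: 49→51, due 62, lateness -11
Task 1: 51→65, due 67, lateness -2
Maximum = -2.
Difference = 12 − -2 = 14.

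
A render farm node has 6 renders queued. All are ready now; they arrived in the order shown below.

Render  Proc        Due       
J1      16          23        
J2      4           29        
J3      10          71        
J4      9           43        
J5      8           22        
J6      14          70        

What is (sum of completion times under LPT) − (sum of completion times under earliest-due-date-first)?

LPT (decreasing processing time): J1 J6 J3 J4 J5 J2.
J1: 0→16
J6: 16→30
J3: 30→40
J4: 40→49
J5: 49→57
J2: 57→61
Sum = 16+30+40+49+57+61 = 253.
EDD (increasing due date): J5 J1 J2 J4 J6 J3.
J5: 0→8
J1: 8→24
J2: 24→28
J4: 28→37
J6: 37→51
J3: 51→61
Sum = 8+24+28+37+51+61 = 209.
Difference = 253 − 209 = 44.

44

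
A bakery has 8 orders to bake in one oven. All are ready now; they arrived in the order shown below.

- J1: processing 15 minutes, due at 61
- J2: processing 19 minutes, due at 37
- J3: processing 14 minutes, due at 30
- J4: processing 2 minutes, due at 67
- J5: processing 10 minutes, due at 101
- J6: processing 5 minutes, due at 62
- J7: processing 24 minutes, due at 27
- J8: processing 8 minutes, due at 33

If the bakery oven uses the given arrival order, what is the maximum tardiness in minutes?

FIFO (arrival order): J1 J2 J3 J4 J5 J6 J7 J8.
J1: 0→15, due 61, tardiness 0
J2: 15→34, due 37, tardiness 0
J3: 34→48, due 30, tardiness 18
J4: 48→50, due 67, tardiness 0
J5: 50→60, due 101, tardiness 0
J6: 60→65, due 62, tardiness 3
J7: 65→89, due 27, tardiness 62
J8: 89→97, due 33, tardiness 64
Maximum = 64.

64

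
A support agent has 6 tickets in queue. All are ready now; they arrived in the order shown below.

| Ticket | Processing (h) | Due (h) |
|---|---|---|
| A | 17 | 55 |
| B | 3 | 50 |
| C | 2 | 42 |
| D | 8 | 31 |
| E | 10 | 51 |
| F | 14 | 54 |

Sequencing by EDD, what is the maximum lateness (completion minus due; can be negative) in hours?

EDD (increasing due date): D C B E F A.
D: 0→8, due 31, lateness -23
C: 8→10, due 42, lateness -32
B: 10→13, due 50, lateness -37
E: 13→23, due 51, lateness -28
F: 23→37, due 54, lateness -17
A: 37→54, due 55, lateness -1
Maximum = -1.

-1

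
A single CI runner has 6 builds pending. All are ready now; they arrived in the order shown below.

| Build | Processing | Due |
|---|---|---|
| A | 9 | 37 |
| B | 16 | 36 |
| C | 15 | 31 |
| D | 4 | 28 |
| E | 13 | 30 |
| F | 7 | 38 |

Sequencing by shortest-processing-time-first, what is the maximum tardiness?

28

SPT (increasing processing time): D F A E C B.
D: 0→4, due 28, tardiness 0
F: 4→11, due 38, tardiness 0
A: 11→20, due 37, tardiness 0
E: 20→33, due 30, tardiness 3
C: 33→48, due 31, tardiness 17
B: 48→64, due 36, tardiness 28
Maximum = 28.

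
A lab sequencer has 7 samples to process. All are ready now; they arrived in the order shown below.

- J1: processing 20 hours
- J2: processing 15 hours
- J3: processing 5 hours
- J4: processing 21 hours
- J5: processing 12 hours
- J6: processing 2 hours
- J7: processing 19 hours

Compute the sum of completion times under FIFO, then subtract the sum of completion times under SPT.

116

FIFO (arrival order): J1 J2 J3 J4 J5 J6 J7.
J1: 0→20
J2: 20→35
J3: 35→40
J4: 40→61
J5: 61→73
J6: 73→75
J7: 75→94
Sum = 20+35+40+61+73+75+94 = 398.
SPT (increasing processing time): J6 J3 J5 J2 J7 J1 J4.
J6: 0→2
J3: 2→7
J5: 7→19
J2: 19→34
J7: 34→53
J1: 53→73
J4: 73→94
Sum = 2+7+19+34+53+73+94 = 282.
Difference = 398 − 282 = 116.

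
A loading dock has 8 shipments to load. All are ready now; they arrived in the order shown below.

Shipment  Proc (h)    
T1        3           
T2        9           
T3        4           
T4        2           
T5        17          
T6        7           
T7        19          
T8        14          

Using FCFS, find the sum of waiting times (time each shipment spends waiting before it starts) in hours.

FIFO (arrival order): T1 T2 T3 T4 T5 T6 T7 T8.
T1: waits 0, runs 0→3
T2: waits 3, runs 3→12
T3: waits 12, runs 12→16
T4: waits 16, runs 16→18
T5: waits 18, runs 18→35
T6: waits 35, runs 35→42
T7: waits 42, runs 42→61
T8: waits 61, runs 61→75
Sum = 0+3+12+16+18+35+42+61 = 187.

187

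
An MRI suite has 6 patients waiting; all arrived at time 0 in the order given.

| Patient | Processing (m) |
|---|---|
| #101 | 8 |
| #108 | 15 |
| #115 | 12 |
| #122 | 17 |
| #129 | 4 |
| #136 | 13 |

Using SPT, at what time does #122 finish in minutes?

SPT (increasing processing time): #129 #101 #115 #136 #108 #122.
#129: 0→4
#101: 4→12
#115: 12→24
#136: 24→37
#108: 37→52
#122: 52→69

69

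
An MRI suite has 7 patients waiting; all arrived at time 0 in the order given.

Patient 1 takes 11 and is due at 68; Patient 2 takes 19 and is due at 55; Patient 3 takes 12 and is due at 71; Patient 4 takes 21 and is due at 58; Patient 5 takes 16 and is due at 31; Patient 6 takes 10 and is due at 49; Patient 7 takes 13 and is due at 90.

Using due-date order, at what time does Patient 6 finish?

26

EDD (increasing due date): Patient 5 Patient 6 Patient 2 Patient 4 Patient 1 Patient 3 Patient 7.
Patient 5: 0→16
Patient 6: 16→26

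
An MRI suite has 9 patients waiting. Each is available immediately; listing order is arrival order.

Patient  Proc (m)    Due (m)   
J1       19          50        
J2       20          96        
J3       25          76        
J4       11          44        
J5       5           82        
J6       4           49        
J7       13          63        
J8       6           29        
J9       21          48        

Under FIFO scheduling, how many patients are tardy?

FIFO (arrival order): J1 J2 J3 J4 J5 J6 J7 J8 J9.
J1: 0→19, due 50, tardiness 0
J2: 19→39, due 96, tardiness 0
J3: 39→64, due 76, tardiness 0
J4: 64→75, due 44, tardiness 31
J5: 75→80, due 82, tardiness 0
J6: 80→84, due 49, tardiness 35
J7: 84→97, due 63, tardiness 34
J8: 97→103, due 29, tardiness 74
J9: 103→124, due 48, tardiness 76
Late patients: 5.

5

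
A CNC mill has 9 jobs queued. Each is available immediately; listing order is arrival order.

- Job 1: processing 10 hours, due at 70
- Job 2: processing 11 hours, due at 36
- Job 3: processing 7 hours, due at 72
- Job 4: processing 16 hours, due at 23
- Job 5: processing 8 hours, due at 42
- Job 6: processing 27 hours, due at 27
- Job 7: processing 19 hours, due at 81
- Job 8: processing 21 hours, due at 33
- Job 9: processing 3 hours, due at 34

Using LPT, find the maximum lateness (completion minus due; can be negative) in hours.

88

LPT (decreasing processing time): Job 6 Job 8 Job 7 Job 4 Job 2 Job 1 Job 5 Job 3 Job 9.
Job 6: 0→27, due 27, lateness 0
Job 8: 27→48, due 33, lateness 15
Job 7: 48→67, due 81, lateness -14
Job 4: 67→83, due 23, lateness 60
Job 2: 83→94, due 36, lateness 58
Job 1: 94→104, due 70, lateness 34
Job 5: 104→112, due 42, lateness 70
Job 3: 112→119, due 72, lateness 47
Job 9: 119→122, due 34, lateness 88
Maximum = 88.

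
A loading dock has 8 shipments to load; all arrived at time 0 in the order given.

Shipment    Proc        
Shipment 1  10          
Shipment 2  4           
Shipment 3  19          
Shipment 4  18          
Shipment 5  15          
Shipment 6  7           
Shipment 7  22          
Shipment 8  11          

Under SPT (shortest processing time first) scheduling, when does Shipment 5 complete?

47

SPT (increasing processing time): Shipment 2 Shipment 6 Shipment 1 Shipment 8 Shipment 5 Shipment 4 Shipment 3 Shipment 7.
Shipment 2: 0→4
Shipment 6: 4→11
Shipment 1: 11→21
Shipment 8: 21→32
Shipment 5: 32→47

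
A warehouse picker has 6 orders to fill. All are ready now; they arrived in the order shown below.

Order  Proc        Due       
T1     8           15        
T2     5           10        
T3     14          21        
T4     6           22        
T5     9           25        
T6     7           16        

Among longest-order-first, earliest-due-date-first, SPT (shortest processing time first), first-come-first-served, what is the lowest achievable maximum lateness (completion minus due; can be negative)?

24

LPT (decreasing processing time): T3 T5 T1 T6 T4 T2.
T3: 0→14, due 21, lateness -7
T5: 14→23, due 25, lateness -2
T1: 23→31, due 15, lateness 16
T6: 31→38, due 16, lateness 22
T4: 38→44, due 22, lateness 22
T2: 44→49, due 10, lateness 39
Maximum = 39.
EDD (increasing due date): T2 T1 T6 T3 T4 T5.
T2: 0→5, due 10, lateness -5
T1: 5→13, due 15, lateness -2
T6: 13→20, due 16, lateness 4
T3: 20→34, due 21, lateness 13
T4: 34→40, due 22, lateness 18
T5: 40→49, due 25, lateness 24
Maximum = 24.
SPT (increasing processing time): T2 T4 T6 T1 T5 T3.
T2: 0→5, due 10, lateness -5
T4: 5→11, due 22, lateness -11
T6: 11→18, due 16, lateness 2
T1: 18→26, due 15, lateness 11
T5: 26→35, due 25, lateness 10
T3: 35→49, due 21, lateness 28
Maximum = 28.
FIFO (arrival order): T1 T2 T3 T4 T5 T6.
T1: 0→8, due 15, lateness -7
T2: 8→13, due 10, lateness 3
T3: 13→27, due 21, lateness 6
T4: 27→33, due 22, lateness 11
T5: 33→42, due 25, lateness 17
T6: 42→49, due 16, lateness 33
Maximum = 33.
LPT 39, EDD 24, SPT 28, FIFO 33 → minimum 24.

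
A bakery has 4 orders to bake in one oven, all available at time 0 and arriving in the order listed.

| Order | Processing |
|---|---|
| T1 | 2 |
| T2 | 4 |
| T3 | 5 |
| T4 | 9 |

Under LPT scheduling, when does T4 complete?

LPT (decreasing processing time): T4 T3 T2 T1.
T4: 0→9

9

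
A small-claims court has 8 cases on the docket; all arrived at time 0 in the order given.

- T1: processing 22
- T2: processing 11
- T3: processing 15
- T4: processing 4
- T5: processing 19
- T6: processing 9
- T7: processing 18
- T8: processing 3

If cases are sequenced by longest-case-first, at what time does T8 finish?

101

LPT (decreasing processing time): T1 T5 T7 T3 T2 T6 T4 T8.
T1: 0→22
T5: 22→41
T7: 41→59
T3: 59→74
T2: 74→85
T6: 85→94
T4: 94→98
T8: 98→101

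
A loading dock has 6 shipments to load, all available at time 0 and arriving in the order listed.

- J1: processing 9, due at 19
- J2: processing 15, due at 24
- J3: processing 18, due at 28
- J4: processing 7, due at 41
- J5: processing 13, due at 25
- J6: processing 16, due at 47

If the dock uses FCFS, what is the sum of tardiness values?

FIFO (arrival order): J1 J2 J3 J4 J5 J6.
J1: 0→9, due 19, tardiness 0
J2: 9→24, due 24, tardiness 0
J3: 24→42, due 28, tardiness 14
J4: 42→49, due 41, tardiness 8
J5: 49→62, due 25, tardiness 37
J6: 62→78, due 47, tardiness 31
Sum = 0+0+14+8+37+31 = 90.

90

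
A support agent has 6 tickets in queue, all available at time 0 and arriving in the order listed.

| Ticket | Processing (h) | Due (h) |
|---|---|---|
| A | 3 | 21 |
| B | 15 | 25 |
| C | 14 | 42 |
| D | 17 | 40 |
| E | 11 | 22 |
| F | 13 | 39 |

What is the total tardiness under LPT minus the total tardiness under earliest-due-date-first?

LPT (decreasing processing time): D B C F E A.
D: 0→17, due 40, tardiness 0
B: 17→32, due 25, tardiness 7
C: 32→46, due 42, tardiness 4
F: 46→59, due 39, tardiness 20
E: 59→70, due 22, tardiness 48
A: 70→73, due 21, tardiness 52
Sum = 0+7+4+20+48+52 = 131.
EDD (increasing due date): A E B F D C.
A: 0→3, due 21, tardiness 0
E: 3→14, due 22, tardiness 0
B: 14→29, due 25, tardiness 4
F: 29→42, due 39, tardiness 3
D: 42→59, due 40, tardiness 19
C: 59→73, due 42, tardiness 31
Sum = 0+0+4+3+19+31 = 57.
Difference = 131 − 57 = 74.

74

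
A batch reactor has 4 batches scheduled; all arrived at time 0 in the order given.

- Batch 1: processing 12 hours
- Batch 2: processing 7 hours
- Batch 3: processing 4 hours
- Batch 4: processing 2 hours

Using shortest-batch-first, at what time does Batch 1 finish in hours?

25

SPT (increasing processing time): Batch 4 Batch 3 Batch 2 Batch 1.
Batch 4: 0→2
Batch 3: 2→6
Batch 2: 6→13
Batch 1: 13→25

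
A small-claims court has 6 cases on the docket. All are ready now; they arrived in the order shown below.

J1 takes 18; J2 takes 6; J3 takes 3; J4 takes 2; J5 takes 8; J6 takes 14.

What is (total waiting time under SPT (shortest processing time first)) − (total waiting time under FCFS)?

-65

SPT (increasing processing time): J4 J3 J2 J5 J6 J1.
J4: waits 0, runs 0→2
J3: waits 2, runs 2→5
J2: waits 5, runs 5→11
J5: waits 11, runs 11→19
J6: waits 19, runs 19→33
J1: waits 33, runs 33→51
Sum = 0+2+5+11+19+33 = 70.
FIFO (arrival order): J1 J2 J3 J4 J5 J6.
J1: waits 0, runs 0→18
J2: waits 18, runs 18→24
J3: waits 24, runs 24→27
J4: waits 27, runs 27→29
J5: waits 29, runs 29→37
J6: waits 37, runs 37→51
Sum = 0+18+24+27+29+37 = 135.
Difference = 70 − 135 = -65.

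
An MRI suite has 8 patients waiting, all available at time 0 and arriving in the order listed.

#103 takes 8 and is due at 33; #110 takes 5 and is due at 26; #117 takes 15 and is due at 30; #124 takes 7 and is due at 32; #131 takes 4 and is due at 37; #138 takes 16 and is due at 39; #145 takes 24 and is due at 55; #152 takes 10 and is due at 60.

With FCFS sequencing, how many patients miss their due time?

5

FIFO (arrival order): #103 #110 #117 #124 #131 #138 #145 #152.
#103: 0→8, due 33, tardiness 0
#110: 8→13, due 26, tardiness 0
#117: 13→28, due 30, tardiness 0
#124: 28→35, due 32, tardiness 3
#131: 35→39, due 37, tardiness 2
#138: 39→55, due 39, tardiness 16
#145: 55→79, due 55, tardiness 24
#152: 79→89, due 60, tardiness 29
Late patients: 5.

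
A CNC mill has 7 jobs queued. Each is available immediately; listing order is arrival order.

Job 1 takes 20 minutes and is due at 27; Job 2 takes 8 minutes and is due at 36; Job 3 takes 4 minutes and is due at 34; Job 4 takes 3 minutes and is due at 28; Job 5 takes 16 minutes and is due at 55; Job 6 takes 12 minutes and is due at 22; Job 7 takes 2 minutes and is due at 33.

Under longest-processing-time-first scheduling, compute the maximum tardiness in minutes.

LPT (decreasing processing time): Job 1 Job 5 Job 6 Job 2 Job 3 Job 4 Job 7.
Job 1: 0→20, due 27, tardiness 0
Job 5: 20→36, due 55, tardiness 0
Job 6: 36→48, due 22, tardiness 26
Job 2: 48→56, due 36, tardiness 20
Job 3: 56→60, due 34, tardiness 26
Job 4: 60→63, due 28, tardiness 35
Job 7: 63→65, due 33, tardiness 32
Maximum = 35.

35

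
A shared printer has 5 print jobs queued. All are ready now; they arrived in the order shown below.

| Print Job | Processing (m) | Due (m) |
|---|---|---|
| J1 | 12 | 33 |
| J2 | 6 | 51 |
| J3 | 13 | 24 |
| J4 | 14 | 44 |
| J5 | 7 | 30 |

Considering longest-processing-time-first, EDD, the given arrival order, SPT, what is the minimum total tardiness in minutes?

3

LPT (decreasing processing time): J4 J3 J1 J5 J2.
J4: 0→14, due 44, tardiness 0
J3: 14→27, due 24, tardiness 3
J1: 27→39, due 33, tardiness 6
J5: 39→46, due 30, tardiness 16
J2: 46→52, due 51, tardiness 1
Sum = 0+3+6+16+1 = 26.
EDD (increasing due date): J3 J5 J1 J4 J2.
J3: 0→13, due 24, tardiness 0
J5: 13→20, due 30, tardiness 0
J1: 20→32, due 33, tardiness 0
J4: 32→46, due 44, tardiness 2
J2: 46→52, due 51, tardiness 1
Sum = 0+0+0+2+1 = 3.
FIFO (arrival order): J1 J2 J3 J4 J5.
J1: 0→12, due 33, tardiness 0
J2: 12→18, due 51, tardiness 0
J3: 18→31, due 24, tardiness 7
J4: 31→45, due 44, tardiness 1
J5: 45→52, due 30, tardiness 22
Sum = 0+0+7+1+22 = 30.
SPT (increasing processing time): J2 J5 J1 J3 J4.
J2: 0→6, due 51, tardiness 0
J5: 6→13, due 30, tardiness 0
J1: 13→25, due 33, tardiness 0
J3: 25→38, due 24, tardiness 14
J4: 38→52, due 44, tardiness 8
Sum = 0+0+0+14+8 = 22.
LPT 26, EDD 3, FIFO 30, SPT 22 → minimum 3.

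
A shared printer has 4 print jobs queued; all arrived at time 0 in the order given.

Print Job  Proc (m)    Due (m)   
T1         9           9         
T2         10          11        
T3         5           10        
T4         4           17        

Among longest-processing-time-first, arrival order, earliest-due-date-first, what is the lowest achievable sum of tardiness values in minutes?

LPT (decreasing processing time): T2 T1 T3 T4.
T2: 0→10, due 11, tardiness 0
T1: 10→19, due 9, tardiness 10
T3: 19→24, due 10, tardiness 14
T4: 24→28, due 17, tardiness 11
Sum = 0+10+14+11 = 35.
FIFO (arrival order): T1 T2 T3 T4.
T1: 0→9, due 9, tardiness 0
T2: 9→19, due 11, tardiness 8
T3: 19→24, due 10, tardiness 14
T4: 24→28, due 17, tardiness 11
Sum = 0+8+14+11 = 33.
EDD (increasing due date): T1 T3 T2 T4.
T1: 0→9, due 9, tardiness 0
T3: 9→14, due 10, tardiness 4
T2: 14→24, due 11, tardiness 13
T4: 24→28, due 17, tardiness 11
Sum = 0+4+13+11 = 28.
LPT 35, FIFO 33, EDD 28 → minimum 28.

28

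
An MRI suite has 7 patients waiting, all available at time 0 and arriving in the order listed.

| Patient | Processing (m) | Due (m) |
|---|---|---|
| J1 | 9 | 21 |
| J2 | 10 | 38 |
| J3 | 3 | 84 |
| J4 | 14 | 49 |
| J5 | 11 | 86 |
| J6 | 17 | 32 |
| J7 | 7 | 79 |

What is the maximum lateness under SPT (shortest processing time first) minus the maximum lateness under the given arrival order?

SPT (increasing processing time): J3 J7 J1 J2 J5 J4 J6.
J3: 0→3, due 84, lateness -81
J7: 3→10, due 79, lateness -69
J1: 10→19, due 21, lateness -2
J2: 19→29, due 38, lateness -9
J5: 29→40, due 86, lateness -46
J4: 40→54, due 49, lateness 5
J6: 54→71, due 32, lateness 39
Maximum = 39.
FIFO (arrival order): J1 J2 J3 J4 J5 J6 J7.
J1: 0→9, due 21, lateness -12
J2: 9→19, due 38, lateness -19
J3: 19→22, due 84, lateness -62
J4: 22→36, due 49, lateness -13
J5: 36→47, due 86, lateness -39
J6: 47→64, due 32, lateness 32
J7: 64→71, due 79, lateness -8
Maximum = 32.
Difference = 39 − 32 = 7.

7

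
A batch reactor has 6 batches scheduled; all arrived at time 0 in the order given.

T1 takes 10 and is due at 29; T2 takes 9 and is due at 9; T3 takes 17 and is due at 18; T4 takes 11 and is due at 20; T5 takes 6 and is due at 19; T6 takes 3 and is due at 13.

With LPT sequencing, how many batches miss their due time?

LPT (decreasing processing time): T3 T4 T1 T2 T5 T6.
T3: 0→17, due 18, tardiness 0
T4: 17→28, due 20, tardiness 8
T1: 28→38, due 29, tardiness 9
T2: 38→47, due 9, tardiness 38
T5: 47→53, due 19, tardiness 34
T6: 53→56, due 13, tardiness 43
Late batches: 5.

5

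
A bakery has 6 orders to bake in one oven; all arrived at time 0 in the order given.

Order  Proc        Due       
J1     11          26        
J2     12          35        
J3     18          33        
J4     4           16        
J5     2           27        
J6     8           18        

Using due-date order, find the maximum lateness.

20

EDD (increasing due date): J4 J6 J1 J5 J3 J2.
J4: 0→4, due 16, lateness -12
J6: 4→12, due 18, lateness -6
J1: 12→23, due 26, lateness -3
J5: 23→25, due 27, lateness -2
J3: 25→43, due 33, lateness 10
J2: 43→55, due 35, lateness 20
Maximum = 20.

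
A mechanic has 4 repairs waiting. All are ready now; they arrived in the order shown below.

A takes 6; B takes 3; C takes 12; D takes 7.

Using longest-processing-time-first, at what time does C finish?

LPT (decreasing processing time): C D A B.
C: 0→12

12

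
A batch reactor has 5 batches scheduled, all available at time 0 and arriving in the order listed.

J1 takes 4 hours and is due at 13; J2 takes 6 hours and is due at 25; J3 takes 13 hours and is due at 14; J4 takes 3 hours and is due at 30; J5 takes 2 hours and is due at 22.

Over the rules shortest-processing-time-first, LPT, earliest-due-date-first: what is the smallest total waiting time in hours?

SPT (increasing processing time): J5 J4 J1 J2 J3.
J5: waits 0, runs 0→2
J4: waits 2, runs 2→5
J1: waits 5, runs 5→9
J2: waits 9, runs 9→15
J3: waits 15, runs 15→28
Sum = 0+2+5+9+15 = 31.
LPT (decreasing processing time): J3 J2 J1 J4 J5.
J3: waits 0, runs 0→13
J2: waits 13, runs 13→19
J1: waits 19, runs 19→23
J4: waits 23, runs 23→26
J5: waits 26, runs 26→28
Sum = 0+13+19+23+26 = 81.
EDD (increasing due date): J1 J3 J5 J2 J4.
J1: waits 0, runs 0→4
J3: waits 4, runs 4→17
J5: waits 17, runs 17→19
J2: waits 19, runs 19→25
J4: waits 25, runs 25→28
Sum = 0+4+17+19+25 = 65.
SPT 31, LPT 81, EDD 65 → minimum 31.

31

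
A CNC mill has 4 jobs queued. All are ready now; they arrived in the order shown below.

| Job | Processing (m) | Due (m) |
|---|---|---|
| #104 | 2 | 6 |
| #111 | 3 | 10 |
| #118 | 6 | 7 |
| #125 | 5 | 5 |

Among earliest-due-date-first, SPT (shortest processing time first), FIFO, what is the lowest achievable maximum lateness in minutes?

6

EDD (increasing due date): #125 #104 #118 #111.
#125: 0→5, due 5, lateness 0
#104: 5→7, due 6, lateness 1
#118: 7→13, due 7, lateness 6
#111: 13→16, due 10, lateness 6
Maximum = 6.
SPT (increasing processing time): #104 #111 #125 #118.
#104: 0→2, due 6, lateness -4
#111: 2→5, due 10, lateness -5
#125: 5→10, due 5, lateness 5
#118: 10→16, due 7, lateness 9
Maximum = 9.
FIFO (arrival order): #104 #111 #118 #125.
#104: 0→2, due 6, lateness -4
#111: 2→5, due 10, lateness -5
#118: 5→11, due 7, lateness 4
#125: 11→16, due 5, lateness 11
Maximum = 11.
EDD 6, SPT 9, FIFO 11 → minimum 6.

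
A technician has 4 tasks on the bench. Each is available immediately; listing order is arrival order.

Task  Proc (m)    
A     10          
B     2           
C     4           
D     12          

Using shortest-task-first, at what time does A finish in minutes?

16

SPT (increasing processing time): B C A D.
B: 0→2
C: 2→6
A: 6→16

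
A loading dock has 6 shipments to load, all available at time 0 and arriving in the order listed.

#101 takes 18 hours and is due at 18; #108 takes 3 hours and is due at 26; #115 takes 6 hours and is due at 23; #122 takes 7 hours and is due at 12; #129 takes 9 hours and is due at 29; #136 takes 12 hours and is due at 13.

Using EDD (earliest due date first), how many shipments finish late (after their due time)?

5

EDD (increasing due date): #122 #136 #101 #115 #108 #129.
#122: 0→7, due 12, tardiness 0
#136: 7→19, due 13, tardiness 6
#101: 19→37, due 18, tardiness 19
#115: 37→43, due 23, tardiness 20
#108: 43→46, due 26, tardiness 20
#129: 46→55, due 29, tardiness 26
Late shipments: 5.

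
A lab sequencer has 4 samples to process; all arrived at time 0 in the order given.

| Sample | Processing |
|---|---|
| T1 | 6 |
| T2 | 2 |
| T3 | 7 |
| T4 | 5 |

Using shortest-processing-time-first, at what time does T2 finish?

2

SPT (increasing processing time): T2 T4 T1 T3.
T2: 0→2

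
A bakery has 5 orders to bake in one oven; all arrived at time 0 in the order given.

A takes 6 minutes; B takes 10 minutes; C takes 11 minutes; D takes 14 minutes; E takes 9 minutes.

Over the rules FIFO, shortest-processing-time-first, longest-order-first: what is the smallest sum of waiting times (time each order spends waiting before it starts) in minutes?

82

FIFO (arrival order): A B C D E.
A: waits 0, runs 0→6
B: waits 6, runs 6→16
C: waits 16, runs 16→27
D: waits 27, runs 27→41
E: waits 41, runs 41→50
Sum = 0+6+16+27+41 = 90.
SPT (increasing processing time): A E B C D.
A: waits 0, runs 0→6
E: waits 6, runs 6→15
B: waits 15, runs 15→25
C: waits 25, runs 25→36
D: waits 36, runs 36→50
Sum = 0+6+15+25+36 = 82.
LPT (decreasing processing time): D C B E A.
D: waits 0, runs 0→14
C: waits 14, runs 14→25
B: waits 25, runs 25→35
E: waits 35, runs 35→44
A: waits 44, runs 44→50
Sum = 0+14+25+35+44 = 118.
FIFO 90, SPT 82, LPT 118 → minimum 82.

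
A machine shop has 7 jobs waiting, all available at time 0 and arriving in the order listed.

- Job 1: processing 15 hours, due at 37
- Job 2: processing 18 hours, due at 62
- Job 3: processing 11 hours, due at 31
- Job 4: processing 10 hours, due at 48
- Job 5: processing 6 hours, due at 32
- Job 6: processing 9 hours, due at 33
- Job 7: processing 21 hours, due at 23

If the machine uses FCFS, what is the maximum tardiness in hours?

67

FIFO (arrival order): Job 1 Job 2 Job 3 Job 4 Job 5 Job 6 Job 7.
Job 1: 0→15, due 37, tardiness 0
Job 2: 15→33, due 62, tardiness 0
Job 3: 33→44, due 31, tardiness 13
Job 4: 44→54, due 48, tardiness 6
Job 5: 54→60, due 32, tardiness 28
Job 6: 60→69, due 33, tardiness 36
Job 7: 69→90, due 23, tardiness 67
Maximum = 67.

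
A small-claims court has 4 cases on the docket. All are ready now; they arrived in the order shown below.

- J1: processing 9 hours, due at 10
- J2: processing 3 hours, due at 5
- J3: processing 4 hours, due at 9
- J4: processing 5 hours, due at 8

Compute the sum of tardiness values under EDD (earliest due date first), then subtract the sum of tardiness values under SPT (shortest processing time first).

EDD (increasing due date): J2 J4 J3 J1.
J2: 0→3, due 5, tardiness 0
J4: 3→8, due 8, tardiness 0
J3: 8→12, due 9, tardiness 3
J1: 12→21, due 10, tardiness 11
Sum = 0+0+3+11 = 14.
SPT (increasing processing time): J2 J3 J4 J1.
J2: 0→3, due 5, tardiness 0
J3: 3→7, due 9, tardiness 0
J4: 7→12, due 8, tardiness 4
J1: 12→21, due 10, tardiness 11
Sum = 0+0+4+11 = 15.
Difference = 14 − 15 = -1.

-1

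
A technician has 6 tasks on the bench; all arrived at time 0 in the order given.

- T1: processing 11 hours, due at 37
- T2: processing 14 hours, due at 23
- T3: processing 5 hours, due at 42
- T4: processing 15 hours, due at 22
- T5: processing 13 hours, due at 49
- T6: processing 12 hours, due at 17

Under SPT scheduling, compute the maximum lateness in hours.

48

SPT (increasing processing time): T3 T1 T6 T5 T2 T4.
T3: 0→5, due 42, lateness -37
T1: 5→16, due 37, lateness -21
T6: 16→28, due 17, lateness 11
T5: 28→41, due 49, lateness -8
T2: 41→55, due 23, lateness 32
T4: 55→70, due 22, lateness 48
Maximum = 48.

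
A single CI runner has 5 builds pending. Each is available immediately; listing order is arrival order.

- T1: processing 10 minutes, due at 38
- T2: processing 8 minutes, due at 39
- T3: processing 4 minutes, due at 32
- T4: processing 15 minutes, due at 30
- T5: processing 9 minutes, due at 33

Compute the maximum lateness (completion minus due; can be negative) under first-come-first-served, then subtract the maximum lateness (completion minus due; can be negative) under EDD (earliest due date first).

FIFO (arrival order): T1 T2 T3 T4 T5.
T1: 0→10, due 38, lateness -28
T2: 10→18, due 39, lateness -21
T3: 18→22, due 32, lateness -10
T4: 22→37, due 30, lateness 7
T5: 37→46, due 33, lateness 13
Maximum = 13.
EDD (increasing due date): T4 T3 T5 T1 T2.
T4: 0→15, due 30, lateness -15
T3: 15→19, due 32, lateness -13
T5: 19→28, due 33, lateness -5
T1: 28→38, due 38, lateness 0
T2: 38→46, due 39, lateness 7
Maximum = 7.
Difference = 13 − 7 = 6.

6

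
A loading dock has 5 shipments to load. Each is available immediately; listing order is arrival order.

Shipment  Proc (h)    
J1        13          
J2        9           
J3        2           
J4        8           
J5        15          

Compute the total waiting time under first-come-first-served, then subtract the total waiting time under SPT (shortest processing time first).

28

FIFO (arrival order): J1 J2 J3 J4 J5.
J1: waits 0, runs 0→13
J2: waits 13, runs 13→22
J3: waits 22, runs 22→24
J4: waits 24, runs 24→32
J5: waits 32, runs 32→47
Sum = 0+13+22+24+32 = 91.
SPT (increasing processing time): J3 J4 J2 J1 J5.
J3: waits 0, runs 0→2
J4: waits 2, runs 2→10
J2: waits 10, runs 10→19
J1: waits 19, runs 19→32
J5: waits 32, runs 32→47
Sum = 0+2+10+19+32 = 63.
Difference = 91 − 63 = 28.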